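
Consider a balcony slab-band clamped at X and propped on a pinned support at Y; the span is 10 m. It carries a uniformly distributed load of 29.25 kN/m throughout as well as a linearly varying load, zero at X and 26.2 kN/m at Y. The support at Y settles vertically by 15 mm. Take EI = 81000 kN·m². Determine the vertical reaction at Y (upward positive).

R_Y = 178.1 kN

Remove the prop at Y; the released (primary) structure is a cantilever built in at X.
Free-end deflection of the primary structure under the applied loading (downward +):
  UDL 29.25: wL⁴/(8EI) = 36562/EI
  triangular load, peak 26.2 at the free end: 11w₀L⁴/(120EI) = 24017/EI
  δ_0 = 60579/EI
Flexibility coefficient — unit upward force at Y: δ_{YY} = L³/(3EI) = 333.3/EI.
With EI = 81000 kN·m²: δ_0 = 0.74789 m and δ_{YY} = 0.004115 m/kN.
Compatibility — the beam at Y must follow the support down by 0.015 m: δ_0 − R_Y·δ_{YY} = 0.015, so R_Y = (0.74789 − 0.015)/0.004115 = 178.1 kN.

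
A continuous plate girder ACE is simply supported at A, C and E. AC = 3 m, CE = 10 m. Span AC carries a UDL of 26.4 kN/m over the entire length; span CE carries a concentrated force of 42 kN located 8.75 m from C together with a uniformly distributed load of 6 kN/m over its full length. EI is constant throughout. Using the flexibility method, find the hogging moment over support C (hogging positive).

Release continuity at C by inserting a hinge; the redundant is the internal moment M_C. The primary structure is two simply-supported spans AC and CE.
Discontinuity in slope at C on the released structure — sum the simple-span end rotations:
  span AC: UDL 26.4: wL³/(24EI) = 29.7/EI
  span CE: point load 42 at a = 8.75: Pab(L + b)/(6LEI) = 86.13/EI
  span CE: UDL 6: wL³/(24EI) = 250/EI
  relative rotation θ_0 = (29.7 + 336.1)/EI = 365.8/EI
A unit hogging moment at C produces rotation L₁/(3EI) + L₂/(3EI) = 4.333/EI.
Slope continuity at C: θ_0 = M_C·4.333/EI, so M_C = 365.8/4.333 = 84.42 kN·m (hogging).

M_C = 84.42 kN·m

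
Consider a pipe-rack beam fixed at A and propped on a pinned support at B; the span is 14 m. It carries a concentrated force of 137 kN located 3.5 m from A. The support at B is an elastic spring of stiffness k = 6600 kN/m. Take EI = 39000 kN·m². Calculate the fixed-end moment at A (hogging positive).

Take the reaction at B as the redundant and release it; the primary structure is a cantilever fixed at A.
Primary-structure tip deflection at B by superposition:
  point load 137 at a = 3.5: Pa²(3L − a)/(6EI) = 10769/EI
Tip deflection under a unit load at B: L³/(3EI) = 914.7/EI.
With EI = 39000 kN·m²: δ_0 = 0.27612 m and δ_{BB} = 0.023453 m/kN.
Compatibility — the spring shortens by R_B/k under the reaction it provides: δ_0 − R_B·δ_{BB} = R_B/k. With 1/k = 0.000152 m/kN, R_B = δ_0 / (δ_{BB} + 1/k) = 0.27612 / (0.023453 + 0.000152) = 11.7 kN.
Moment equilibrium about A: M_A = Σ(load moments about A) − R_B·L = 479.5 − 11.7×14 = 315.7 kN·m.

M_A = 315.7 kN·m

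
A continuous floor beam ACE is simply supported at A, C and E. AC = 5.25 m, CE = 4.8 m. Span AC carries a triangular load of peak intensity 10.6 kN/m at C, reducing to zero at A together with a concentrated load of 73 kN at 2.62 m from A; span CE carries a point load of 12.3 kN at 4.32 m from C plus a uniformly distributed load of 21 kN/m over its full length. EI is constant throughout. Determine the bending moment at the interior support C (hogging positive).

Insert a hinge at C; M_C is the redundant, and each span becomes simply supported.
Discontinuity in slope at C on the released structure — sum the simple-span end rotations:
  span AC: triangular load, peak 10.6: w₀L³/(45EI) = 34.09/EI
  span AC: point load 73 at a = 2.62: Pab(L + a)/(6LEI) = 125.7/EI
  span CE: point load 12.3 at a = 4.32: Pab(L + b)/(6LEI) = 4.676/EI
  span CE: UDL 21: wL³/(24EI) = 96.77/EI
  relative rotation θ_0 = (159.8 + 101.4)/EI = 261.2/EI
A unit hogging moment at C produces rotation L₁/(3EI) + L₂/(3EI) = 3.35/EI.
Compatibility: M_C·(L₁+L₂)/(3EI) = θ_0, giving M_C = 77.97 kN·m (hogging).

M_C = 77.97 kN·m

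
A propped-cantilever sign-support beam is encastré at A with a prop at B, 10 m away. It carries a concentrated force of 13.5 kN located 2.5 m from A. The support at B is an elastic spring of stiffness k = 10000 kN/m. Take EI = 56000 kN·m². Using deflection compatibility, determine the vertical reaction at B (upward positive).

Release the roller at B. Primary structure: cantilever fixed at A.
Free-end deflection of the primary structure under the applied loading (downward +):
  point load 13.5 at a = 2.5: Pa²(3L − a)/(6EI) = 386.7/EI
Tip deflection under a unit load at B: L³/(3EI) = 333.3/EI.
With EI = 56000 kN·m²: δ_0 = 0.006906 m and δ_{BB} = 0.005952 m/kN.
Compatibility — the spring shortens by R_B/k under the reaction it provides: δ_0 − R_B·δ_{BB} = R_B/k. With 1/k = 0.0001 m/kN, R_B = δ_0 / (δ_{BB} + 1/k) = 0.006906 / (0.005952 + 0.0001) = 1.141 kN.

R_B = 1.141 kN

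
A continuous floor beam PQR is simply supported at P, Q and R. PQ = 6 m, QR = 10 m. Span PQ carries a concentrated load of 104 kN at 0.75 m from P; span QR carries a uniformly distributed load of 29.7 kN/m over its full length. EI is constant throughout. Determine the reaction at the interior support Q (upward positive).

R_Q = 227.2 kN

Insert a hinge at Q; M_Q is the redundant, and each span becomes simply supported.
End slopes at the hinge Q, treating each span as simply supported:
  span PQ: point load 104 at a = 0.75: Pab(L + a)/(6LEI) = 76.78/EI
  span QR: UDL 29.7: wL³/(24EI) = 1238/EI
  relative rotation θ_0 = (76.78 + 1238)/EI = 1314/EI
A unit hogging moment at Q produces rotation L₁/(3EI) + L₂/(3EI) = 5.333/EI.
Slope continuity at Q: θ_0 = M_Q·5.333/EI, so M_Q = 1314/5.333 = 246.4 kN·m (hogging).
Span PQ, ΣM about P with M_Q applied at Q: R_Q^{PQ}·6 = 78 + 246.4, so R_Q^{PQ} = 54.07 kN and R_P = 104 − 54.07 = 49.93 kN.
Span QR, ΣM about R: R_Q^{QR}·10 = 1485 + 246.4, so R_Q^{QR} = 173.1 kN and R_R = 297 − 173.1 = 123.9 kN.
R_Q = 54.07 + 173.1 = 227.2 kN.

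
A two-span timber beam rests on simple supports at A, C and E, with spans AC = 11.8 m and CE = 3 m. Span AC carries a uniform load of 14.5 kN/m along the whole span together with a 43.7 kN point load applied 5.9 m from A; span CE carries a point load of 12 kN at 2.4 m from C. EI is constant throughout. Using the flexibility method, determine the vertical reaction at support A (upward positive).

R_A = 83.76 kN

Release continuity at C by inserting a hinge; the redundant is the internal moment M_C. The primary structure is two simply-supported spans AC and CE.
Discontinuity in slope at C on the released structure — sum the simple-span end rotations:
  span AC: UDL 14.5: wL³/(24EI) = 992.7/EI
  span AC: point load 43.7 at a = 5.9: Pab(L + a)/(6LEI) = 380.3/EI
  span CE: point load 12 at a = 2.4: Pab(L + b)/(6LEI) = 3.456/EI
  relative rotation θ_0 = (1373 + 3.456)/EI = 1376/EI
A unit hogging moment at C produces rotation L₁/(3EI) + L₂/(3EI) = 4.933/EI.
Slope continuity at C: θ_0 = M_C·4.933/EI, so M_C = 1376/4.933 = 279 kN·m (hogging).
Span AC, ΣM about A with M_C applied at C: R_C^{AC}·11.8 = 1267 + 279, so R_C^{AC} = 131 kN and R_A = 214.8 − 131 = 83.76 kN.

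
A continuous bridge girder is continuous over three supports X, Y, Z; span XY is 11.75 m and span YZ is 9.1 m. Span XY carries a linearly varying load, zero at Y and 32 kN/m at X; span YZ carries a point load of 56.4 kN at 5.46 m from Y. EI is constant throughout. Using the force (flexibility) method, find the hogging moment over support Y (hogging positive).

Insert a hinge at Y; M_Y is the redundant, and each span becomes simply supported.
End slopes at the hinge Y, treating each span as simply supported:
  span XY: triangular load, peak 32: 7w₀L³/(360EI) = 1009/EI
  span YZ: point load 56.4 at a = 5.46: Pab(L + b)/(6LEI) = 261.5/EI
  relative rotation θ_0 = (1009 + 261.5)/EI = 1271/EI
A unit hogging moment at Y produces rotation L₁/(3EI) + L₂/(3EI) = 6.95/EI.
Slope continuity at Y: θ_0 = M_Y·6.95/EI, so M_Y = 1271/6.95 = 182.9 kN·m (hogging).

M_Y = 182.9 kN·m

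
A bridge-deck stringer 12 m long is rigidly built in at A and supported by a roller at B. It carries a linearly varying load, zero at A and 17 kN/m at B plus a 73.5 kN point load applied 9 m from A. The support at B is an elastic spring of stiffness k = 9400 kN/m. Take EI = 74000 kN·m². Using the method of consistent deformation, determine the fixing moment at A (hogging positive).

M_A = 262.8 kN·m

Choose R_B as the redundant. The primary structure is the cantilever fixed at A.
Primary-structure tip deflection at B by superposition:
  triangular load, peak 17 at the free end: 11w₀L⁴/(120EI) = 32314/EI
  point load 73.5 at a = 9: Pa²(3L − a)/(6EI) = 26791/EI
  δ_0 = 59104/EI
Tip deflection under a unit load at B: L³/(3EI) = 576/EI.
With EI = 74000 kN·m²: δ_0 = 0.79871 m and δ_{BB} = 0.007784 m/kN.
Compatibility — the spring shortens by R_B/k under the reaction it provides: δ_0 − R_B·δ_{BB} = R_B/k. With 1/k = 0.000106 m/kN, R_B = δ_0 / (δ_{BB} + 1/k) = 0.79871 / (0.007784 + 0.000106) = 101.2 kN.
Moment equilibrium about A: M_A = Σ(load moments about A) − R_B·L = 1478 − 101.2×12 = 262.8 kN·m.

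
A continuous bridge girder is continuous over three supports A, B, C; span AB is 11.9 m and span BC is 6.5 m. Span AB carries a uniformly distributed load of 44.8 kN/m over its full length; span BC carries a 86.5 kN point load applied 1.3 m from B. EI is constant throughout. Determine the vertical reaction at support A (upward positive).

Release continuity at B by inserting a hinge; the redundant is the internal moment M_B. The primary structure is two simply-supported spans AB and BC.
Rotations at B on the released spans (each span's end-slope, ×1/EI):
  span AB: UDL 44.8: wL³/(24EI) = 3146/EI
  span BC: point load 86.5 at a = 1.3: Pab(L + b)/(6LEI) = 175.4/EI
  relative rotation θ_0 = (3146 + 175.4)/EI = 3321/EI
A unit hogging moment at B produces rotation L₁/(3EI) + L₂/(3EI) = 6.133/EI.
Slope continuity at B: θ_0 = M_B·6.133/EI, so M_B = 3321/6.133 = 541.5 kN·m (hogging).
Span AB, ΣM about A with M_B applied at B: R_B^{AB}·11.9 = 3172 + 541.5, so R_B^{AB} = 312.1 kN and R_A = 533.1 − 312.1 = 221.1 kN.

R_A = 221.1 kN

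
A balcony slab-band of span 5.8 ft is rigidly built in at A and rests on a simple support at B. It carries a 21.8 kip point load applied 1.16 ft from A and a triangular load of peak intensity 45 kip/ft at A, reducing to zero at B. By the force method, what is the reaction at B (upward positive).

Release the roller at B. Primary structure: cantilever fixed at A.
Deflection at B on the released cantilever, summing each load's contribution:
  point load 21.8 at a = 1.16: Pa²(3L − a)/(6EI) = 79.4/EI
  triangular load, peak 45 at the fixed end: w₀L⁴/(30EI) = 1697/EI
  δ_0 = 1777/EI
Flexibility coefficient — unit upward force at B: δ_{BB} = L³/(3EI) = 65.04/EI.
The prop prevents deflection at B: R_B = δ_0/δ_{BB} = 1777/65.04 = 27.32 kip.

R_B = 27.32 kip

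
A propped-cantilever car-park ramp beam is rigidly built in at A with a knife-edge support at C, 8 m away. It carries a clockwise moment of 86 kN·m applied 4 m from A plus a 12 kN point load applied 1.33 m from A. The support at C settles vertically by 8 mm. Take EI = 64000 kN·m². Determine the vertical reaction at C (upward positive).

Remove the prop at C; the released (primary) structure is a cantilever built in at A.
Primary-structure tip deflection at C by superposition:
  clockwise couple 86 at a = 4: M₀a(2L − a)/(2EI) = 2064/EI
  point load 12 at a = 1.33: Pa²(3L − a)/(6EI) = 80.2/EI
  δ_0 = 2144/EI
Flexibility coefficient — unit upward force at C: δ_{CC} = L³/(3EI) = 170.7/EI.
With EI = 64000 kN·m²: δ_0 = 0.033503 m and δ_{CC} = 0.002667 m/kN.
Compatibility — the beam at C must follow the support down by 0.008 m: δ_0 − R_C·δ_{CC} = 0.008, so R_C = (0.033503 − 0.008)/0.002667 = 9.564 kN.

R_C = 9.564 kN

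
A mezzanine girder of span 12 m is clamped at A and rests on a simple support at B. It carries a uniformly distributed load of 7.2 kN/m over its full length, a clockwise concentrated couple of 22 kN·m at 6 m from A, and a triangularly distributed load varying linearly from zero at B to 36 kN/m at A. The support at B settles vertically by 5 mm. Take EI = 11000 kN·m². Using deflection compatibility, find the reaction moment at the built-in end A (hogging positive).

Take the reaction at B as the redundant and release it; the primary structure is a cantilever fixed at A.
Downward deflection at the released point B due to the loads:
  UDL 7.2: wL⁴/(8EI) = 18662/EI
  clockwise couple 22 at a = 6: M₀a(2L − a)/(2EI) = 1188/EI
  triangular load, peak 36 at the fixed end: w₀L⁴/(30EI) = 24883/EI
  δ_0 = 44734/EI
Flexibility coefficient — unit upward force at B: δ_{BB} = L³/(3EI) = 576/EI.
With EI = 11000 kN·m²: δ_0 = 4.0667 m and δ_{BB} = 0.052364 m/kN.
Compatibility — the beam at B must follow the support down by 0.005 m: δ_0 − R_B·δ_{BB} = 0.005, so R_B = (4.0667 − 0.005)/0.052364 = 77.57 kN.
Moment equilibrium about A: M_A = Σ(load moments about A) − R_B·L = 1404 − 77.57×12 = 473.6 kN·m.

M_A = 473.6 kN·m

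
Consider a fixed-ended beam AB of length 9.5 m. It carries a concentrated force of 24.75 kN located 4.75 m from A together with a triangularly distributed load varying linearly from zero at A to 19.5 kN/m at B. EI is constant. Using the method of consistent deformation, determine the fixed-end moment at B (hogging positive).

Release both end moments; the primary structure is a simply-supported span AB with redundants M_A and M_B.
Simple-span end rotations at A and B under the given loads:
  at A: point load 24.75 at a = 4.75: Pab(L + b)/(6LEI) = 139.6/EI
  at B: point load 24.75 at a = 4.75: Pab(L + a)/(6LEI) = 139.6/EI
  at A: triangular load, peak 19.5: 7w₀L³/(360EI) = 325.1/EI
  at B: triangular load, peak 19.5: w₀L³/(45EI) = 371.5/EI
  θ_A0 = 464.7/EI,  θ_B0 = 511.1/EI
Flexibility coefficients: a unit moment at one end gives L/(3EI) there and L/(6EI) at the far end, so f₁₁ = f₂₂ = 3.167/EI and f₁₂ = f₂₁ = 1.583/EI.
Compatibility — zero rotation at each built-in end:
  3.167 M_A + 1.583 M_B = 464.7
  1.583 M_A + 3.167 M_B = 511.1
Solving the pair gives M_A = 88.05 kN·m and M_B = 117.4 kN·m (hogging).

M_B = 117.4 kN·m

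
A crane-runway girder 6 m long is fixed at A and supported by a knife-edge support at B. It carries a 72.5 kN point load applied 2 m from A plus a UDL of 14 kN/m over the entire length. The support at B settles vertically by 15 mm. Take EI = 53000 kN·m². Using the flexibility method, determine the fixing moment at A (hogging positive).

M_A = 209.8 kN·m

Choose R_B as the redundant. The primary structure is the cantilever fixed at A.
Deflection at B on the released cantilever, summing each load's contribution:
  point load 72.5 at a = 2: Pa²(3L − a)/(6EI) = 773.3/EI
  UDL 14: wL⁴/(8EI) = 2268/EI
  δ_0 = 3041/EI
Tip deflection under a unit load at B: L³/(3EI) = 72/EI.
With EI = 53000 kN·m²: δ_0 = 0.057384 m and δ_{BB} = 0.001358 m/kN.
Compatibility — the beam at B must follow the support down by 0.015 m: δ_0 − R_B·δ_{BB} = 0.015, so R_B = (0.057384 − 0.015)/0.001358 = 31.2 kN.
Moment equilibrium about A: M_A = Σ(load moments about A) − R_B·L = 397 − 31.2×6 = 209.8 kN·m.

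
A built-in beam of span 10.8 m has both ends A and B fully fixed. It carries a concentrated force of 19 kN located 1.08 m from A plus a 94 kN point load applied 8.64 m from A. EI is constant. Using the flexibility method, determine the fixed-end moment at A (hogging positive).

M_A = 49.11 kN·m

Release both end moments; the primary structure is a simply-supported span AB with redundants M_A and M_B.
Simple-span end rotations at A and B under the given loads:
  at A: point load 19 at a = 1.08: Pab(L + b)/(6LEI) = 63.16/EI
  at B: point load 19 at a = 1.08: Pab(L + a)/(6LEI) = 36.57/EI
  at A: point load 94 at a = 8.64: Pab(L + b)/(6LEI) = 350.9/EI
  at B: point load 94 at a = 8.64: Pab(L + a)/(6LEI) = 526.3/EI
  θ_A0 = 414/EI,  θ_B0 = 562.8/EI
Flexibility coefficients: a unit moment at one end gives L/(3EI) there and L/(6EI) at the far end, so f₁₁ = f₂₂ = 3.6/EI and f₁₂ = f₂₁ = 1.8/EI.
Compatibility — zero rotation at each built-in end:
  3.6 M_A + 1.8 M_B = 414
  1.8 M_A + 3.6 M_B = 562.8
Solving the pair gives M_A = 49.11 kN·m and M_B = 131.8 kN·m (hogging).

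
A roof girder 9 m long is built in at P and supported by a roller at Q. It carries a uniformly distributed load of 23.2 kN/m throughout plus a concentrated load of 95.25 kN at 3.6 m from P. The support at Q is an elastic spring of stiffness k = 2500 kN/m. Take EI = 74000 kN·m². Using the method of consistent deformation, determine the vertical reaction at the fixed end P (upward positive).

R_P = 216.6 kN

Take the reaction at Q as the redundant and release it; the primary structure is a cantilever fixed at P.
Deflection at Q on the released cantilever, summing each load's contribution:
  UDL 23.2: wL⁴/(8EI) = 19027/EI
  point load 95.25 at a = 3.6: Pa²(3L − a)/(6EI) = 4814/EI
  δ_0 = 23841/EI
Flexibility coefficient — unit upward force at Q: δ_{QQ} = L³/(3EI) = 243/EI.
With EI = 74000 kN·m²: δ_0 = 0.32218 m and δ_{QQ} = 0.003284 m/kN.
Compatibility — the spring shortens by R_Q/k under the reaction it provides: δ_0 − R_Q·δ_{QQ} = R_Q/k. With 1/k = 0.0004 m/kN, R_Q = δ_0 / (δ_{QQ} + 1/k) = 0.32218 / (0.003284 + 0.0004) = 87.46 kN.
Vertical equilibrium: R_P = ΣP − R_Q = 304.1 − 87.46 = 216.6 kN.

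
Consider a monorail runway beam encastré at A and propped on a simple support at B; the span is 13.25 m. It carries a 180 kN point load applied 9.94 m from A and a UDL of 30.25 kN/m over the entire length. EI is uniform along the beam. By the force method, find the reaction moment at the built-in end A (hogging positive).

Take the reaction at B as the redundant and release it; the primary structure is a cantilever fixed at A.
Downward deflection at the released point B due to the loads:
  point load 180 at a = 9.94: Pa²(3L − a)/(6EI) = 88360/EI
  UDL 30.25: wL⁴/(8EI) = 116546/EI
  δ_0 = 204906/EI
Tip deflection under a unit load at B: L³/(3EI) = 775.4/EI.
The prop prevents deflection at B: R_B = δ_0/δ_{BB} = 204906/775.4 = 264.3 kN.
Moment equilibrium about A: M_A = Σ(load moments about A) − R_B·L = 4445 − 264.3×13.25 = 943.2 kN·m.

M_A = 943.2 kN·m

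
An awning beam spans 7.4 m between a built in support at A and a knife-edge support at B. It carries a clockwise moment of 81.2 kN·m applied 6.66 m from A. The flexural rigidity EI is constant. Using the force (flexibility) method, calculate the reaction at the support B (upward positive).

Choose R_B as the redundant. The primary structure is the cantilever fixed at A.
Downward deflection at the released point B due to the loads:
  clockwise couple 81.2 at a = 6.66: M₀a(2L − a)/(2EI) = 2201/EI
Tip deflection under a unit load at B: L³/(3EI) = 135.1/EI.
The prop prevents deflection at B: R_B = δ_0/δ_{BB} = 2201/135.1 = 16.29 kN.

R_B = 16.29 kN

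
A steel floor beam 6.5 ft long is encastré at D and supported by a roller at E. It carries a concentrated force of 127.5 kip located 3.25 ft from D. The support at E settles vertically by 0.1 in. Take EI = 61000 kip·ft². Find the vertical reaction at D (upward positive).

Take the reaction at E as the redundant and release it; the primary structure is a cantilever fixed at D.
Downward deflection at the released point E due to the loads:
  point load 127.5 at a = 3.25: Pa²(3L − a)/(6EI) = 3647/EI
Tip deflection under a unit load at E: L³/(3EI) = 91.54/EI.
With EI = 61000 kip·ft²: δ_0 = 0.059793 ft and δ_{EE} = 0.001501 ft/kip.
Compatibility — the beam at E must follow the support down by 0.008333 ft: δ_0 − R_E·δ_{EE} = 0.008333, so R_E = (0.059793 − 0.008333)/0.001501 = 34.29 kip.
Vertical equilibrium: R_D = ΣP − R_E = 127.5 − 34.29 = 93.21 kip.

R_D = 93.21 kip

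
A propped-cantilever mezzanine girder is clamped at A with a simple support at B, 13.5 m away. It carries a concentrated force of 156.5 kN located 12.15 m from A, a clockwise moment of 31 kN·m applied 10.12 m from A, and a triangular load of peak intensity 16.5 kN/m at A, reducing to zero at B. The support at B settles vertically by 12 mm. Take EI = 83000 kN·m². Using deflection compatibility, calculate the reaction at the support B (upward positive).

Choose R_B as the redundant. The primary structure is the cantilever fixed at A.
Deflection at B on the released cantilever, summing each load's contribution:
  point load 156.5 at a = 12.15: Pa²(3L − a)/(6EI) = 109161/EI
  clockwise couple 31 at a = 10.12: M₀a(2L − a)/(2EI) = 2648/EI
  triangular load, peak 16.5 at the fixed end: w₀L⁴/(30EI) = 18268/EI
  δ_0 = 130077/EI
Tip deflection under a unit load at B: L³/(3EI) = 820.1/EI.
With EI = 83000 kN·m²: δ_0 = 1.5672 m and δ_{BB} = 0.009881 m/kN.
Compatibility — the beam at B must follow the support down by 0.012 m: δ_0 − R_B·δ_{BB} = 0.012, so R_B = (1.5672 − 0.012)/0.009881 = 157.4 kN.

R_B = 157.4 kN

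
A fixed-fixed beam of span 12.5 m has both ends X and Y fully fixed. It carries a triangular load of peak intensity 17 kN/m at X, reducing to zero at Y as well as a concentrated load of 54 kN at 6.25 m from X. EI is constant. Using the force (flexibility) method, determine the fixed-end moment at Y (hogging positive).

Take the two fixed-end moments M_X, M_Y as redundants; the released structure is the simple span XY.
On the primary (simply-supported) span, the end slopes from the loading are:
  at X: triangular load, peak 17: w₀L³/(45EI) = 737.8/EI
  at Y: triangular load, peak 17: 7w₀L³/(360EI) = 645.6/EI
  at X: point load 54 at a = 6.25: Pab(L + b)/(6LEI) = 527.3/EI
  at Y: point load 54 at a = 6.25: Pab(L + a)/(6LEI) = 527.3/EI
  θ_X0 = 1265/EI,  θ_Y0 = 1173/EI
Flexibility coefficients: a unit moment at one end gives L/(3EI) there and L/(6EI) at the far end, so f₁₁ = f₂₂ = 4.167/EI and f₁₂ = f₂₁ = 2.083/EI.
Compatibility — zero rotation at each built-in end:
  4.167 M_X + 2.083 M_Y = 1265
  2.083 M_X + 4.167 M_Y = 1173
Solving the pair gives M_X = 217.2 kN·m and M_Y = 172.9 kN·m (hogging).

M_Y = 172.9 kN·m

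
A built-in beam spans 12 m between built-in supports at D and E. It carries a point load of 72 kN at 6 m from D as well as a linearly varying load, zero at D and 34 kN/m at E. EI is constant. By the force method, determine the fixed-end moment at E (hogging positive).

M_E = 352.8 kN·m

Take the two fixed-end moments M_D, M_E as redundants; the released structure is the simple span DE.
Simple-span end rotations at D and E under the given loads:
  at D: point load 72 at a = 6: Pab(L + b)/(6LEI) = 648/EI
  at E: point load 72 at a = 6: Pab(L + a)/(6LEI) = 648/EI
  at D: triangular load, peak 34: 7w₀L³/(360EI) = 1142/EI
  at E: triangular load, peak 34: w₀L³/(45EI) = 1306/EI
  θ_D0 = 1790/EI,  θ_E0 = 1954/EI
Flexibility coefficients: a unit moment at one end gives L/(3EI) there and L/(6EI) at the far end, so f₁₁ = f₂₂ = 4/EI and f₁₂ = f₂₁ = 2/EI.
Compatibility — zero rotation at each built-in end:
  4 M_D + 2 M_E = 1790
  2 M_D + 4 M_E = 1954
Solving the pair gives M_D = 271.2 kN·m and M_E = 352.8 kN·m (hogging).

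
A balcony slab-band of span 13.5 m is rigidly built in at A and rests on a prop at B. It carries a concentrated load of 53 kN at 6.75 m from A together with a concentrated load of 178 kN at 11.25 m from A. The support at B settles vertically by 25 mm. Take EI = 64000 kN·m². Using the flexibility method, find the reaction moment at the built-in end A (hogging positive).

M_A = 355.2 kN·m

Remove the prop at B; the released (primary) structure is a cantilever built in at A.
Deflection at B on the released cantilever, summing each load's contribution:
  point load 53 at a = 6.75: Pa²(3L − a)/(6EI) = 13583/EI
  point load 178 at a = 11.25: Pa²(3L − a)/(6EI) = 109825/EI
  δ_0 = 123408/EI
Flexibility coefficient — unit upward force at B: δ_{BB} = L³/(3EI) = 820.1/EI.
With EI = 64000 kN·m²: δ_0 = 1.9282 m and δ_{BB} = 0.012814 m/kN.
Compatibility — the beam at B must follow the support down by 0.025 m: δ_0 − R_B·δ_{BB} = 0.025, so R_B = (1.9282 − 0.025)/0.012814 = 148.5 kN.
Moment equilibrium about A: M_A = Σ(load moments about A) − R_B·L = 2360 − 148.5×13.5 = 355.2 kN·m.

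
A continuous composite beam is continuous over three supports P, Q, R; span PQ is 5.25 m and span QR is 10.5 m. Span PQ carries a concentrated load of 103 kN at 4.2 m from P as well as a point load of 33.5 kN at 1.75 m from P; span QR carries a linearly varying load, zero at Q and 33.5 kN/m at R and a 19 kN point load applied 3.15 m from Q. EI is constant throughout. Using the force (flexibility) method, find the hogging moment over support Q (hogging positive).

Insert a hinge at Q; M_Q is the redundant, and each span becomes simply supported.
Rotations at Q on the released spans (each span's end-slope, ×1/EI):
  span PQ: point load 103 at a = 4.2: Pab(L + a)/(6LEI) = 136.3/EI
  span PQ: point load 33.5 at a = 1.75: Pab(L + a)/(6LEI) = 45.6/EI
  span QR: triangular load, peak 33.5: 7w₀L³/(360EI) = 754.1/EI
  span QR: point load 19 at a = 3.15: Pab(L + b)/(6LEI) = 124.6/EI
  relative rotation θ_0 = (181.9 + 878.7)/EI = 1061/EI
A unit hogging moment at Q produces rotation L₁/(3EI) + L₂/(3EI) = 5.25/EI.
Compatibility: M_Q·(L₁+L₂)/(3EI) = θ_0, giving M_Q = 202 kN·m (hogging).

M_Q = 202 kN·m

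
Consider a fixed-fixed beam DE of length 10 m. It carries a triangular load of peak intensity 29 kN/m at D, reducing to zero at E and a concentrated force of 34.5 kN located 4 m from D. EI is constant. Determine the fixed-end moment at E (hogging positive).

Release both end moments; the primary structure is a simply-supported span DE with redundants M_D and M_E.
End rotations of the released simple span under the applied load (×1/EI):
  at D: triangular load, peak 29: w₀L³/(45EI) = 644.4/EI
  at E: triangular load, peak 29: 7w₀L³/(360EI) = 563.9/EI
  at D: point load 34.5 at a = 4: Pab(L + b)/(6LEI) = 220.8/EI
  at E: point load 34.5 at a = 4: Pab(L + a)/(6LEI) = 193.2/EI
  θ_D0 = 865.2/EI,  θ_E0 = 757.1/EI
Flexibility coefficients: a unit moment at one end gives L/(3EI) there and L/(6EI) at the far end, so f₁₁ = f₂₂ = 3.333/EI and f₁₂ = f₂₁ = 1.667/EI.
Compatibility — zero rotation at each built-in end:
  3.333 M_D + 1.667 M_E = 865.2
  1.667 M_D + 3.333 M_E = 757.1
Solving the pair gives M_D = 194.7 kN·m and M_E = 129.8 kN·m (hogging).

M_E = 129.8 kN·m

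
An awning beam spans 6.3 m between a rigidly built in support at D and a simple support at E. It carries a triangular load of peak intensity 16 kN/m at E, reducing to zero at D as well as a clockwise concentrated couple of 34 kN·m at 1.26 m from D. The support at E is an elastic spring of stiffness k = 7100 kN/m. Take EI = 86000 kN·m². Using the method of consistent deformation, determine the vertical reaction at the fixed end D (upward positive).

Take the reaction at E as the redundant and release it; the primary structure is a cantilever fixed at D.
Free-end deflection of the primary structure under the applied loading (downward +):
  triangular load, peak 16 at the free end: 11w₀L⁴/(120EI) = 2310/EI
  clockwise couple 34 at a = 1.26: M₀a(2L − a)/(2EI) = 242.9/EI
  δ_0 = 2553/EI
Tip deflection under a unit load at E: L³/(3EI) = 83.35/EI.
With EI = 86000 kN·m²: δ_0 = 0.02969 m and δ_{EE} = 0.000969 m/kN.
Compatibility — the spring shortens by R_E/k under the reaction it provides: δ_0 − R_E·δ_{EE} = R_E/k. With 1/k = 0.000141 m/kN, R_E = δ_0 / (δ_{EE} + 1/k) = 0.02969 / (0.000969 + 0.000141) = 26.75 kN.
Vertical equilibrium: R_D = ΣP − R_E = 50.4 − 26.75 = 23.65 kN.

R_D = 23.65 kN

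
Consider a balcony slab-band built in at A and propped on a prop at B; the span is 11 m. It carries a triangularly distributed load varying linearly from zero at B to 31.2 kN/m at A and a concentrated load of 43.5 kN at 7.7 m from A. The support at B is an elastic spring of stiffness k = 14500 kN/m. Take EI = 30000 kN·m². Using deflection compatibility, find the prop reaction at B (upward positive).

R_B = 58.56 kN

Take the reaction at B as the redundant and release it; the primary structure is a cantilever fixed at A.
Deflection at B on the released cantilever, summing each load's contribution:
  triangular load, peak 31.2 at the fixed end: w₀L⁴/(30EI) = 15227/EI
  point load 43.5 at a = 7.7: Pa²(3L − a)/(6EI) = 10875/EI
  δ_0 = 26102/EI
Tip deflection under a unit load at B: L³/(3EI) = 443.7/EI.
With EI = 30000 kN·m²: δ_0 = 0.87006 m and δ_{BB} = 0.014789 m/kN.
Compatibility — the spring shortens by R_B/k under the reaction it provides: δ_0 − R_B·δ_{BB} = R_B/k. With 1/k = 0.000069 m/kN, R_B = δ_0 / (δ_{BB} + 1/k) = 0.87006 / (0.014789 + 0.000069) = 58.56 kN.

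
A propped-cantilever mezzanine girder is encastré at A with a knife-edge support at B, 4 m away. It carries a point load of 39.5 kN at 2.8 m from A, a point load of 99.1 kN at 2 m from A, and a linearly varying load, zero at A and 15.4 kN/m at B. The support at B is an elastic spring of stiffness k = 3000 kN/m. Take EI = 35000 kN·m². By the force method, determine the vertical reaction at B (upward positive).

R_B = 45.36 kN

Remove the prop at B; the released (primary) structure is a cantilever built in at A.
Deflection at B on the released cantilever, summing each load's contribution:
  point load 39.5 at a = 2.8: Pa²(3L − a)/(6EI) = 474.8/EI
  point load 99.1 at a = 2: Pa²(3L − a)/(6EI) = 660.7/EI
  triangular load, peak 15.4 at the free end: 11w₀L⁴/(120EI) = 361.4/EI
  δ_0 = 1497/EI
Flexibility coefficient — unit upward force at B: δ_{BB} = L³/(3EI) = 21.33/EI.
With EI = 35000 kN·m²: δ_0 = 0.042768 m and δ_{BB} = 0.00061 m/kN.
Compatibility — the spring shortens by R_B/k under the reaction it provides: δ_0 − R_B·δ_{BB} = R_B/k. With 1/k = 0.000333 m/kN, R_B = δ_0 / (δ_{BB} + 1/k) = 0.042768 / (0.00061 + 0.000333) = 45.36 kN.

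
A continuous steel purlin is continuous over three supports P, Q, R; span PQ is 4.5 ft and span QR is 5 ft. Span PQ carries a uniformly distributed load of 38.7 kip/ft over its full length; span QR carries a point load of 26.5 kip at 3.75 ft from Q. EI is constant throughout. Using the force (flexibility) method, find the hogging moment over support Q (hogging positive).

Release continuity at Q by inserting a hinge; the redundant is the internal moment M_Q. The primary structure is two simply-supported spans PQ and QR.
Rotations at Q on the released spans (each span's end-slope, ×1/EI):
  span PQ: UDL 38.7: wL³/(24EI) = 146.9/EI
  span QR: point load 26.5 at a = 3.75: Pab(L + b)/(6LEI) = 25.88/EI
  relative rotation θ_0 = (146.9 + 25.88)/EI = 172.8/EI
A unit hogging moment at Q produces rotation L₁/(3EI) + L₂/(3EI) = 3.167/EI.
Slope continuity at Q: θ_0 = M_Q·3.167/EI, so M_Q = 172.8/3.167 = 54.57 kip·ft (hogging).

M_Q = 54.57 kip·ft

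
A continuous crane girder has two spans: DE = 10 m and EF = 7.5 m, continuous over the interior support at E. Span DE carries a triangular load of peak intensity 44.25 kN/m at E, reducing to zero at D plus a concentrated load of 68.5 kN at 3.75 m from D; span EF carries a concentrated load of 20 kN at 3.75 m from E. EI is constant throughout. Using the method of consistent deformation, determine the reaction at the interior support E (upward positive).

R_E = 240.1 kN

Release continuity at E by inserting a hinge; the redundant is the internal moment M_E. The primary structure is two simply-supported spans DE and EF.
Discontinuity in slope at E on the released structure — sum the simple-span end rotations:
  span DE: triangular load, peak 44.25: w₀L³/(45EI) = 983.3/EI
  span DE: point load 68.5 at a = 3.75: Pab(L + a)/(6LEI) = 367.9/EI
  span EF: point load 20 at a = 3.75: Pab(L + b)/(6LEI) = 70.31/EI
  relative rotation θ_0 = (1351 + 70.31)/EI = 1422/EI
A unit hogging moment at E produces rotation L₁/(3EI) + L₂/(3EI) = 5.833/EI.
Slope continuity at E: θ_0 = M_E·5.833/EI, so M_E = 1422/5.833 = 243.7 kN·m (hogging).
Span DE, ΣM about D with M_E applied at E: R_E^{DE}·10 = 1732 + 243.7, so R_E^{DE} = 197.6 kN and R_D = 289.8 − 197.6 = 92.19 kN.
Span EF, ΣM about F: R_E^{EF}·7.5 = 75 + 243.7, so R_E^{EF} = 42.49 kN and R_F = 20 − 42.49 = -22.49 kN.
R_E = 197.6 + 42.49 = 240.1 kN.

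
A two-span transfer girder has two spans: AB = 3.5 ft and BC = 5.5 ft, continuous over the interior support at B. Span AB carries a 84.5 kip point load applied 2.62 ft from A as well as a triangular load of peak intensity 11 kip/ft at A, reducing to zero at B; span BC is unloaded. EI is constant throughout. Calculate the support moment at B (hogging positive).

Release continuity at B by inserting a hinge; the redundant is the internal moment M_B. The primary structure is two simply-supported spans AB and BC.
End slopes at the hinge B, treating each span as simply supported:
  span AB: point load 84.5 at a = 2.62: Pab(L + a)/(6LEI) = 56.78/EI
  span AB: triangular load, peak 11: 7w₀L³/(360EI) = 9.17/EI
  relative rotation θ_0 = (65.95 + 0)/EI = 65.95/EI
A unit hogging moment at B produces rotation L₁/(3EI) + L₂/(3EI) = 3/EI.
Slope continuity at B: θ_0 = M_B·3/EI, so M_B = 65.95/3 = 21.98 kip·ft (hogging).

M_B = 21.98 kip·ft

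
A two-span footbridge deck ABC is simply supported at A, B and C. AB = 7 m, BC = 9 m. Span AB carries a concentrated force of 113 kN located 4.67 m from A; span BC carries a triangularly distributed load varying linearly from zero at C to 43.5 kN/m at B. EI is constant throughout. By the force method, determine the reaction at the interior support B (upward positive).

Release continuity at B by inserting a hinge; the redundant is the internal moment M_B. The primary structure is two simply-supported spans AB and BC.
End slopes at the hinge B, treating each span as simply supported:
  span AB: point load 113 at a = 4.67: Pab(L + a)/(6LEI) = 341.6/EI
  span BC: triangular load, peak 43.5: w₀L³/(45EI) = 704.7/EI
  relative rotation θ_0 = (341.6 + 704.7)/EI = 1046/EI
A unit hogging moment at B produces rotation L₁/(3EI) + L₂/(3EI) = 5.333/EI.
Slope continuity at B: θ_0 = M_B·5.333/EI, so M_B = 1046/5.333 = 196.2 kN·m (hogging).
Span AB, ΣM about A with M_B applied at B: R_B^{AB}·7 = 527.7 + 196.2, so R_B^{AB} = 103.4 kN and R_A = 113 − 103.4 = 9.586 kN.
Span BC, ΣM about C: R_B^{BC}·9 = 1174 + 196.2, so R_B^{BC} = 152.3 kN and R_C = 195.8 − 152.3 = 43.45 kN.
R_B = 103.4 + 152.3 = 255.7 kN.

R_B = 255.7 kN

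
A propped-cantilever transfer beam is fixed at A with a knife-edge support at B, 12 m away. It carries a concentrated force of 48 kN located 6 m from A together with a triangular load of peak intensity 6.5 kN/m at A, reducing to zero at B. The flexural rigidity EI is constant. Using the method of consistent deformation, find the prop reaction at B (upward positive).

R_B = 22.8 kN

Remove the prop at B; the released (primary) structure is a cantilever built in at A.
Deflection at B on the released cantilever, summing each load's contribution:
  point load 48 at a = 6: Pa²(3L − a)/(6EI) = 8640/EI
  triangular load, peak 6.5 at the fixed end: w₀L⁴/(30EI) = 4493/EI
  δ_0 = 13133/EI
Flexibility coefficient — unit upward force at B: δ_{BB} = L³/(3EI) = 576/EI.
Compatibility at B: δ_0 − R_B·δ_{BB} = 0, so R_B = 13133/576 = 22.8 kN.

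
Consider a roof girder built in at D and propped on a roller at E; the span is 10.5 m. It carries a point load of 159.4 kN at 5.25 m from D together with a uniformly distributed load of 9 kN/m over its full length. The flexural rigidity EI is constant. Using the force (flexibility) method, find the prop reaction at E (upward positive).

Release the roller at E. Primary structure: cantilever fixed at D.
Free-end deflection of the primary structure under the applied loading (downward +):
  point load 159.4 at a = 5.25: Pa²(3L − a)/(6EI) = 19221/EI
  UDL 9: wL⁴/(8EI) = 13674/EI
  δ_0 = 32896/EI
Flexibility coefficient — unit upward force at E: δ_{EE} = L³/(3EI) = 385.9/EI.
The prop prevents deflection at E: R_E = δ_0/δ_{EE} = 32896/385.9 = 85.25 kN.

R_E = 85.25 kN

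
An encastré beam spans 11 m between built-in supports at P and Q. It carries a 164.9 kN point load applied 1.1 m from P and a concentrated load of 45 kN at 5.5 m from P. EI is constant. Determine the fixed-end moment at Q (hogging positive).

M_Q = 78.2 kN·m

Release both end moments; the primary structure is a simply-supported span PQ with redundants M_P and M_Q.
Simple-span end rotations at P and Q under the given loads:
  at P: point load 164.9 at a = 1.1: Pab(L + b)/(6LEI) = 568.7/EI
  at Q: point load 164.9 at a = 1.1: Pab(L + a)/(6LEI) = 329.2/EI
  at P: point load 45 at a = 5.5: Pab(L + b)/(6LEI) = 340.3/EI
  at Q: point load 45 at a = 5.5: Pab(L + a)/(6LEI) = 340.3/EI
  θ_P0 = 909/EI,  θ_Q0 = 669.5/EI
Flexibility coefficients: a unit moment at one end gives L/(3EI) there and L/(6EI) at the far end, so f₁₁ = f₂₂ = 3.667/EI and f₁₂ = f₂₁ = 1.833/EI.
Compatibility — zero rotation at each built-in end:
  3.667 M_P + 1.833 M_Q = 909
  1.833 M_P + 3.667 M_Q = 669.5
Solving the pair gives M_P = 208.8 kN·m and M_Q = 78.2 kN·m (hogging).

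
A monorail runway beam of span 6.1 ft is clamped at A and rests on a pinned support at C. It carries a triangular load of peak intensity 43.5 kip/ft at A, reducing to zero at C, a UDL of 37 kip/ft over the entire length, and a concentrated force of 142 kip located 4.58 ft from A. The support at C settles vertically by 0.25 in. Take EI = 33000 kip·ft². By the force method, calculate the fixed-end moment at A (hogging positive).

Release the roller at C. Primary structure: cantilever fixed at A.
Deflection at C on the released cantilever, summing each load's contribution:
  triangular load, peak 43.5 at the fixed end: w₀L⁴/(30EI) = 2008/EI
  UDL 37: wL⁴/(8EI) = 6404/EI
  point load 142 at a = 4.58: Pa²(3L − a)/(6EI) = 6811/EI
  δ_0 = 15223/EI
Tip deflection under a unit load at C: L³/(3EI) = 75.66/EI.
With EI = 33000 kip·ft²: δ_0 = 0.46129 ft and δ_{CC} = 0.002293 ft/kip.
Compatibility — the beam at C must follow the support down by 0.02083 ft: δ_0 − R_C·δ_{CC} = 0.02083, so R_C = (0.46129 − 0.02083)/0.002293 = 192.1 kip.
Moment equilibrium about A: M_A = Σ(load moments about A) − R_C·L = 1609 − 192.1×6.1 = 436.7 kip·ft.

M_A = 436.7 kip·ft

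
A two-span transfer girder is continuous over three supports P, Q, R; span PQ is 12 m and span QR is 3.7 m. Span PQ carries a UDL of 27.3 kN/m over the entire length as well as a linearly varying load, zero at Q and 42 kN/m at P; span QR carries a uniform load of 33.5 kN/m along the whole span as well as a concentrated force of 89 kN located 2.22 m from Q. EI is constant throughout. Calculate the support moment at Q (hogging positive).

M_Q = 671.8 kN·m

Take M_Q as the redundant. Released structure: two simple spans PQ and QR with a hinge at Q.
Rotations at Q on the released spans (each span's end-slope, ×1/EI):
  span PQ: UDL 27.3: wL³/(24EI) = 1966/EI
  span PQ: triangular load, peak 42: 7w₀L³/(360EI) = 1411/EI
  span QR: UDL 33.5: wL³/(24EI) = 70.7/EI
  span QR: point load 89 at a = 2.22: Pab(L + b)/(6LEI) = 68.23/EI
  relative rotation θ_0 = (3377 + 138.9)/EI = 3516/EI
A unit hogging moment at Q produces rotation L₁/(3EI) + L₂/(3EI) = 5.233/EI.
Compatibility: M_Q·(L₁+L₂)/(3EI) = θ_0, giving M_Q = 671.8 kN·m (hogging).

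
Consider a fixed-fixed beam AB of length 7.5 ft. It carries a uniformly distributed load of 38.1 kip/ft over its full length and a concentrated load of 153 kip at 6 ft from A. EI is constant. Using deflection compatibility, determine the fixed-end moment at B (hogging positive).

M_B = 325.5 kip·ft

Release both end moments; the primary structure is a simply-supported span AB with redundants M_A and M_B.
On the primary (simply-supported) span, the end slopes from the loading are:
  at A: UDL 38.1: wL³/(24EI) = 669.7/EI
  at B: UDL 38.1: wL³/(24EI) = 669.7/EI
  at A: point load 153 at a = 6: Pab(L + b)/(6LEI) = 275.4/EI
  at B: point load 153 at a = 6: Pab(L + a)/(6LEI) = 413.1/EI
  θ_A0 = 945.1/EI,  θ_B0 = 1083/EI
Flexibility coefficients: a unit moment at one end gives L/(3EI) there and L/(6EI) at the far end, so f₁₁ = f₂₂ = 2.5/EI and f₁₂ = f₂₁ = 1.25/EI.
Compatibility — zero rotation at each built-in end:
  2.5 M_A + 1.25 M_B = 945.1
  1.25 M_A + 2.5 M_B = 1083
Solving the pair gives M_A = 215.3 kip·ft and M_B = 325.5 kip·ft (hogging).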